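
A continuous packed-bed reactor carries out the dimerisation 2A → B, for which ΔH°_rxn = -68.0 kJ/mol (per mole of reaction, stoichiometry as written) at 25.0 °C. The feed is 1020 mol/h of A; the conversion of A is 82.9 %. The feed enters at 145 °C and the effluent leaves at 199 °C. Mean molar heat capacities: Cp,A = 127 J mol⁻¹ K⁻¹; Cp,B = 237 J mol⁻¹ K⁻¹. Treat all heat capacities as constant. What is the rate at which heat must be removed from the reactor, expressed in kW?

Extent of reaction ξ = 0.829 × 1020 / 2 = 422.79 mol/h
Reaction term: ξ·ΔH°_rxn = 422.79 × -68.0 = -28750 kJ/h
Sensible, feed 145→25 °C: -15545 kJ/h
Outlet flows (mol/h): A 174.42, B 422.79
Sensible, products 25→199 °C: 21289 kJ/h
Q = ΔH = -23005 kJ/h = -6.3903 kW
Heat removed = 6.3903 kW

Q_out = 6.39 kW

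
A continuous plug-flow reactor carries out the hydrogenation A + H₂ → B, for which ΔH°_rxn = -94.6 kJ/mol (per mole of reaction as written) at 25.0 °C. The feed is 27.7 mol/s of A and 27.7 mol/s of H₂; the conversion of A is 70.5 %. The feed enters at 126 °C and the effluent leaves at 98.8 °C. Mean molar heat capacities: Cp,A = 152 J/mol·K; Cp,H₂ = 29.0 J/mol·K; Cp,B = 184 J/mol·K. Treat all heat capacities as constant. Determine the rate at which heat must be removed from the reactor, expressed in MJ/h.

Extent of reaction ξ = 0.705 × 27.7 = 19.528 mol/s
Reaction term: ξ·ΔH°_rxn = 19.528 × -94.6 = -1847.4 kJ/s
Sensible, feed 126→25 °C: -506.38 kJ/s
Outlet flows (mol/s): A 8.1715, H₂ 8.1715, B 19.528
Sensible, products 25→98.8 °C: 374.33 kJ/s
Q = ΔH = -1979.4 kJ/s = -1979.4 kW
Heat removed = 7126 MJ/h

Q_out = 7130 MJ/h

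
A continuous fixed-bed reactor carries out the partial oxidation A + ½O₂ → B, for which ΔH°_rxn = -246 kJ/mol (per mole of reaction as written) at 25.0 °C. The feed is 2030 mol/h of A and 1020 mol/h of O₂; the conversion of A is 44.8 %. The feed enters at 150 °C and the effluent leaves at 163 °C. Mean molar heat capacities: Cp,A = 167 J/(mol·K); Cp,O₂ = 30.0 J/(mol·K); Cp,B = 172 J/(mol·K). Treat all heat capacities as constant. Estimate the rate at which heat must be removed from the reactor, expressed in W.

Extent of reaction ξ = 0.448 × 2030 = 909.44 mol/h
Reaction term: ξ·ΔH°_rxn = 909.44 × -246 = -223720 kJ/h
Sensible, feed 150→25 °C: -46201 kJ/h
Outlet flows (mol/h): A 1120.6, O₂ 565.28, B 909.44
Sensible, products 25→163 °C: 49751 kJ/h
Q = ΔH = -220170 kJ/h = -61.159 kW
Heat removed = 61159 W

Q_out = 61200 W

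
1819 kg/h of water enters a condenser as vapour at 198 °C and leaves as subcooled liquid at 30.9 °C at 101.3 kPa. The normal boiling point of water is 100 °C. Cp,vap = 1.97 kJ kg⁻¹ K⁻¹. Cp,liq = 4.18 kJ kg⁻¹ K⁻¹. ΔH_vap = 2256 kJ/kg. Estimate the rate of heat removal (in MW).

vapour 198→100 °C: -193.06 kJ/kg
condensation at 100 °C: -2256 kJ/kg
liquid 100→30.9 °C: -288.84 kJ/kg
Δh = -193.06 + -2256 + -288.84 = -2737.9 kJ/kg
Q = ṁ·Δh = 1819 kg/h × -2737.9 kJ/kg = -4.9802e+06 kJ/h
|Q| = 1383.4 kW = 1.3834 MW

Q_c = 1.38 MW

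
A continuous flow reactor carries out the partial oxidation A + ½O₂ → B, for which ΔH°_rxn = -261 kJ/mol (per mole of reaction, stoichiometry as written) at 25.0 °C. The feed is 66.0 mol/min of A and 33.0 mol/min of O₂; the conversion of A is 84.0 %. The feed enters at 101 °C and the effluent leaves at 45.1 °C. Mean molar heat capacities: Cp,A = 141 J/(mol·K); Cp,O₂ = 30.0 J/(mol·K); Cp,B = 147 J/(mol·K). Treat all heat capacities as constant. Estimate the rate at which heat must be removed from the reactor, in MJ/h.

Q_out = 903 MJ/h

Extent of reaction ξ = 0.840 × 66.0 = 55.44 mol/min
Reaction term: ξ·ΔH°_rxn = 55.44 × -261 = -14470 kJ/min
Sensible, feed 101→25 °C: -782.5 kJ/min
Outlet flows (mol/min): A 10.56, O₂ 5.28, B 55.44
Sensible, products 25→45.1 °C: 196.92 kJ/min
Q = ΔH = -15055 kJ/min = -250.92 kW
Heat removed = 903.32 MJ/h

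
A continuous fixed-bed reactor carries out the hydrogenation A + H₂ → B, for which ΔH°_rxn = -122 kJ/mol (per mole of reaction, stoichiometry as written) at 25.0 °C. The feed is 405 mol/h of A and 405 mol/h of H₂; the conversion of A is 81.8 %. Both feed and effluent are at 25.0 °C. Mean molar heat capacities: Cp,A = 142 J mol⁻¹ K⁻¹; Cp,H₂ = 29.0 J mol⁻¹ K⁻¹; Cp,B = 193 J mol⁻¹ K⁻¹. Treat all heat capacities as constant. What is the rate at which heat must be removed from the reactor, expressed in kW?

Q_out = 11.2 kW

Extent of reaction ξ = 0.818 × 405 = 331.29 mol/h
Reaction term: ξ·ΔH°_rxn = 331.29 × -122 = -40417 kJ/h
Q = ΔH = -40417 kJ/h = -11.227 kW
Heat removed = 11.227 kW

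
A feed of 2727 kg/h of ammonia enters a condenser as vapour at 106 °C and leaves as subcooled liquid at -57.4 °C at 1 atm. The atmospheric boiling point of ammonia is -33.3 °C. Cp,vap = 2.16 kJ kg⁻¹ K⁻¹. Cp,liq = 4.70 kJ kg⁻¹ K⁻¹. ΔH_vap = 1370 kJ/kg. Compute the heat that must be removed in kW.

Q_c = 1350 kW

vapour 106→-33.3 °C: -300.89 kJ/kg
condensation at -33.3 °C: -1370 kJ/kg
liquid -33.3→-57.4 °C: -113.27 kJ/kg
Δh = -300.89 + -1370 + -113.27 = -1784.2 kJ/kg
Q = ṁ·Δh = 2727 kg/h × -1784.2 kJ/kg = -4.8654e+06 kJ/h
|Q| = 1351.5 kW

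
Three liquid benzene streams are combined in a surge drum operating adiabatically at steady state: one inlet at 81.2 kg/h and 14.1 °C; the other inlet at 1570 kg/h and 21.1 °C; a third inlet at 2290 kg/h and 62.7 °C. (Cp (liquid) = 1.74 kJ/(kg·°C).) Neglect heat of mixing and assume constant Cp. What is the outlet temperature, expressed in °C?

Energy balance with Q = 0: Σ ṁᵢCp,ᵢ(T_out − Tᵢ) = 0
Σ ṁᵢCp,ᵢTᵢ = 81.2×1.74×14.1 + 1570×1.74×21.1 + 2290×1.74×62.7 = 309470
Σ ṁᵢCp,ᵢ = 81.2×1.74 + 1570×1.74 + 2290×1.74 = 6857.7
T_out = 309470 / 6857.7 = 45.127 °C

T_out = 45.1 °C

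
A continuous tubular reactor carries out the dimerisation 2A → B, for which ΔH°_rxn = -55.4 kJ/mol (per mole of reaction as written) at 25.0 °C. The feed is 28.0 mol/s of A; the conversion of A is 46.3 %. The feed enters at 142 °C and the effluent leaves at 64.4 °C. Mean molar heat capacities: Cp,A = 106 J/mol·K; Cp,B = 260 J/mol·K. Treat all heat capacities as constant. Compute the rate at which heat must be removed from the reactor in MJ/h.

Extent of reaction ξ = 0.463 × 28.0 / 2 = 6.482 mol/s
Reaction term: ξ·ΔH°_rxn = 6.482 × -55.4 = -359.1 kJ/s
Sensible, feed 142→25 °C: -347.26 kJ/s
Outlet flows (mol/s): A 15.036, B 6.482
Sensible, products 25→64.4 °C: 129.2 kJ/s
Q = ΔH = -577.16 kJ/s = -577.16 kW
Heat removed = 2077.8 MJ/h

Q_out = 2080 MJ/h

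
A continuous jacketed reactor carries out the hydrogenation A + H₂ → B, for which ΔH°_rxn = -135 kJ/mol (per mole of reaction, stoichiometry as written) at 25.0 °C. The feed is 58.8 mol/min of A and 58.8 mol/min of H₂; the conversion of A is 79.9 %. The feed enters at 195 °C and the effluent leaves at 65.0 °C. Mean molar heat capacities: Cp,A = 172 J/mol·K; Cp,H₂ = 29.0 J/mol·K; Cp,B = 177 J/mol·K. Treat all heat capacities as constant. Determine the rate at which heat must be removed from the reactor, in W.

Q_out = 132000 W

Extent of reaction ξ = 0.799 × 58.8 = 46.981 mol/min
Reaction term: ξ·ΔH°_rxn = 46.981 × -135 = -6342.5 kJ/min
Sensible, feed 195→25 °C: -2009.2 kJ/min
Outlet flows (mol/min): A 11.819, H₂ 11.819, B 46.981
Sensible, products 25→65.0 °C: 427.65 kJ/min
Q = ΔH = -7924 kJ/min = -132.07 kW
Heat removed = 132070 W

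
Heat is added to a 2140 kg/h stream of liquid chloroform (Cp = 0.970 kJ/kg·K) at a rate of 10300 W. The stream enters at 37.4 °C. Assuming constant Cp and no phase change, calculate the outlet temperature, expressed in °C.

Q = 10300 W = 37080 kJ/h
ΔT = Q/(ṁ·Cp) = 37080/(2140×0.970) = 17.863 K
T_out = 37.4 + 17.863 = 55.263 °C

T_out = 55.3 °C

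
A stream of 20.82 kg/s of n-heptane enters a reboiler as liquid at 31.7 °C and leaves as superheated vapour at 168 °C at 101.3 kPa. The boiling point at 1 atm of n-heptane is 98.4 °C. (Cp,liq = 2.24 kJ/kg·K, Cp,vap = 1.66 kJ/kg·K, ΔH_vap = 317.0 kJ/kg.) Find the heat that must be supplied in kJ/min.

Q = 727000 kJ/min

liquid 31.7→98.4 °C: 149.41 kJ/kg
vaporisation at 98.4 °C: 317 kJ/kg
vapour 98.4→168 °C: 115.54 kJ/kg
Δh = 149.41 + 317 + 115.54 = 581.94 kJ/kg
Q = ṁ·Δh = 20.82 kg/s × 581.94 kJ/kg = 12116 kJ/s
|Q| = 12116 kW = 726960 kJ/min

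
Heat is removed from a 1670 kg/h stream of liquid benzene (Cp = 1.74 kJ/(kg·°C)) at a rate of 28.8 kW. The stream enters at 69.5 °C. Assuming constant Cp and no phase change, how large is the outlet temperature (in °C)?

T_out = 33.8 °C

Q = 28.8 kW = 103680 kJ/h
ΔT = Q/(ṁ·Cp) = 103680/(1670×1.74) = 35.68 K
T_out = 69.5 − 35.68 = 33.82 °C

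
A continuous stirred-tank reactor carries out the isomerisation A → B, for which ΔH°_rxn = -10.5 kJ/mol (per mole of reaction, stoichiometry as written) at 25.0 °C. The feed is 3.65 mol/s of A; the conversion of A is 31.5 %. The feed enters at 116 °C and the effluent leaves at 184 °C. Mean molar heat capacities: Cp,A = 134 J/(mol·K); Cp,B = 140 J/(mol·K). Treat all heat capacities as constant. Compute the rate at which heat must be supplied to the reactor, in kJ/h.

Q_in = 80200 kJ/h

Extent of reaction ξ = 0.315 × 3.65 = 1.1498 mol/s
Reaction term: ξ·ΔH°_rxn = 1.1498 × -10.5 = -12.072 kJ/s
Sensible, feed 116→25 °C: -44.508 kJ/s
Outlet flows (mol/s): A 2.5002, B 1.1498
Sensible, products 25→184 °C: 78.864 kJ/s
Q = ΔH = 22.283 kJ/s = 22.283 kW
Heat supplied = 80220 kJ/h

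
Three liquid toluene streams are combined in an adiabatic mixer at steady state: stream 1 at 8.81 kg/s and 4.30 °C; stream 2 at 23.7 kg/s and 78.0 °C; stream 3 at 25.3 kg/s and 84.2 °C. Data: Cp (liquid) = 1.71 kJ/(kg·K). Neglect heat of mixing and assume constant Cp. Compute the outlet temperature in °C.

T_out = 69.5 °C

Adiabatic, steady state ⇒ Σ ṁᵢCp,ᵢ(T_out − Tᵢ) = 0
Σ ṁᵢCp,ᵢTᵢ = 8.81×1.71×4.30 + 23.7×1.71×78.0 + 25.3×1.71×84.2 = 6868.6
Σ ṁᵢCp,ᵢ = 8.81×1.71 + 23.7×1.71 + 25.3×1.71 = 98.855
T_out = 6868.6 / 98.855 = 69.482 °C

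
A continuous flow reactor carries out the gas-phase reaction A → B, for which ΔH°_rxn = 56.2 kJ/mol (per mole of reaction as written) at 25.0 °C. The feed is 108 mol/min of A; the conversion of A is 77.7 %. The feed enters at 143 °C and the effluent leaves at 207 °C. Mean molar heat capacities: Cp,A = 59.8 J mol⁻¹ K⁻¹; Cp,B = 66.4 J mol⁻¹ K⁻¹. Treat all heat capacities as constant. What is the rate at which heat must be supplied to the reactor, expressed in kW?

Extent of reaction ξ = 0.777 × 108 = 83.916 mol/min
Reaction term: ξ·ΔH°_rxn = 83.916 × 56.2 = 4716.1 kJ/min
Sensible, feed 143→25 °C: -762.09 kJ/min
Outlet flows (mol/min): A 24.084, B 83.916
Sensible, products 25→207 °C: 1276.2 kJ/min
Q = ΔH = 5230.2 kJ/min = 87.17 kW
Heat supplied = 87.17 kW

Q_in = 87.2 kW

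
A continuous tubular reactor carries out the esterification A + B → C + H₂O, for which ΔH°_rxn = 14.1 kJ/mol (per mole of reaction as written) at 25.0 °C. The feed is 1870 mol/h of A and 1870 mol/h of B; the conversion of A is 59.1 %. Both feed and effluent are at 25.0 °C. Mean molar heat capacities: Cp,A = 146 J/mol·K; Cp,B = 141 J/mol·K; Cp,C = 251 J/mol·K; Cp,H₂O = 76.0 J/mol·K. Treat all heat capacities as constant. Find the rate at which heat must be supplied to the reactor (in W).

Q_in = 4330 W

Extent of reaction ξ = 0.591 × 1870 = 1105.2 mol/h
Reaction term: ξ·ΔH°_rxn = 1105.2 × 14.1 = 15583 kJ/h
Q = ΔH = 15583 kJ/h = 4.3286 kW
Heat supplied = 4328.6 W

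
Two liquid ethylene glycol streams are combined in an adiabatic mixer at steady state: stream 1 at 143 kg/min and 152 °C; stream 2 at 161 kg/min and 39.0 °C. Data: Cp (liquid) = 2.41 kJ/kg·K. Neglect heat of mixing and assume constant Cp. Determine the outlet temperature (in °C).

T_out = 92.2 °C

No heat crosses the boundary, so H_out = H_in.
T_out = Σ ṁᵢCp,ᵢTᵢ / Σ ṁᵢCp,ᵢ
      = 67516 / 732.64 = 92.155 °C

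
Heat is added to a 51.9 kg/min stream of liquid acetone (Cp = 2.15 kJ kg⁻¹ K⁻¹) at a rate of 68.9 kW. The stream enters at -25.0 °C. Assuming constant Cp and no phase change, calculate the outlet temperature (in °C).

Q = 68.9 kW = 4134 kJ/min
ΔT = Q/(ṁ·Cp) = 4134/(51.9×2.15) = 37.048 K
T_out = -25.0 + 37.048 = 12.048 °C

T_out = 12.0 °C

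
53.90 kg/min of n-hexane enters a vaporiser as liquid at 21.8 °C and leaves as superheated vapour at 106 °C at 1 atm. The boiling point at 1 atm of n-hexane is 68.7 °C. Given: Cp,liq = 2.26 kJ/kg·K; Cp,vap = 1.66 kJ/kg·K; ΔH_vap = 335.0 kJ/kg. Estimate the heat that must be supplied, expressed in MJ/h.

Q = 1630 MJ/h

liquid 21.8→68.7 °C: 105.99 kJ/kg
vaporisation at 68.7 °C: 335 kJ/kg
vapour 68.7→106 °C: 61.918 kJ/kg
Δh = 105.99 + 335 + 61.918 = 502.91 kJ/kg
Q = ṁ·Δh = 53.90 kg/min × 502.91 kJ/kg = 27107 kJ/min
|Q| = 451.78 kW = 1626.4 MJ/h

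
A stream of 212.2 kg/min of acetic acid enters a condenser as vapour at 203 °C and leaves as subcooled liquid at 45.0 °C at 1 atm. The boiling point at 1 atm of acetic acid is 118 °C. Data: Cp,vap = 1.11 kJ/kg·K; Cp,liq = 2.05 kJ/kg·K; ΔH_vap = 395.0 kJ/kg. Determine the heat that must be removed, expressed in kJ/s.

vapour 203→118 °C: -94.35 kJ/kg
condensation at 118 °C: -395 kJ/kg
liquid 118→45.0 °C: -149.65 kJ/kg
Δh = -94.35 + -395 + -149.65 = -639 kJ/kg
Q = ṁ·Δh = 212.2 kg/min × -639 kJ/kg = -135600 kJ/min
|Q| = 2259.9 kW

Q_c = 2260 kJ/s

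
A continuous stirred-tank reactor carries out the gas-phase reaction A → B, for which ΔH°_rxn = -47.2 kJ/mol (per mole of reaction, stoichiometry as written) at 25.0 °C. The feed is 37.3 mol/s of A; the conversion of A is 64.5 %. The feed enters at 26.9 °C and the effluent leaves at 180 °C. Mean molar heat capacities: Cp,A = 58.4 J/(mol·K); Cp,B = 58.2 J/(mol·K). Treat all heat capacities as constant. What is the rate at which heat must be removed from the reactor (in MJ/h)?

Q_out = 2890 MJ/h

Extent of reaction ξ = 0.645 × 37.3 = 24.058 mol/s
Reaction term: ξ·ΔH°_rxn = 24.058 × -47.2 = -1135.6 kJ/s
Sensible, feed 26.9→25 °C: -4.1388 kJ/s
Outlet flows (mol/s): A 13.241, B 24.058
Sensible, products 25→180 °C: 336.89 kJ/s
Q = ΔH = -802.81 kJ/s = -802.81 kW
Heat removed = 2890.1 MJ/h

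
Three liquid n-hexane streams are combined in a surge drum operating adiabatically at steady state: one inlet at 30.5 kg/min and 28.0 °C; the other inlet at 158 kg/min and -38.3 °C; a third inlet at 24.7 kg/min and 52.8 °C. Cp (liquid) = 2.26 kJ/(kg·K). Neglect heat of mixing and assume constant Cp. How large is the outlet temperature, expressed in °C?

Adiabatic, steady state ⇒ Σ ṁᵢCp,ᵢ(T_out − Tᵢ) = 0
T_out = Σ ṁᵢCp,ᵢTᵢ / Σ ṁᵢCp,ᵢ
      = -8798.7 / 481.83 = -18.261 °C

T_out = -18.3 °C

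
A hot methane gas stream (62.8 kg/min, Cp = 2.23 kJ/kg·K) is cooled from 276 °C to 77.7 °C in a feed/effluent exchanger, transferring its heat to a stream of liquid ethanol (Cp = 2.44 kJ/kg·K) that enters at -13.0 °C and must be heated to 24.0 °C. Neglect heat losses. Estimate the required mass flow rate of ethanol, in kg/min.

Heat released by hot stream: Q = 62.8 × 2.23 × (276 − 77.7) = 27771 kJ/min
Energy balance on cold side (adiabatic exchanger): Q = ṁ_c·Cp_c·(T_c,out − T_c,in)
ṁ_c = 27771 / [2.44 × (24.0 − -13.0)] = 307.61 kg/min

ṁ_c = 308 kg/min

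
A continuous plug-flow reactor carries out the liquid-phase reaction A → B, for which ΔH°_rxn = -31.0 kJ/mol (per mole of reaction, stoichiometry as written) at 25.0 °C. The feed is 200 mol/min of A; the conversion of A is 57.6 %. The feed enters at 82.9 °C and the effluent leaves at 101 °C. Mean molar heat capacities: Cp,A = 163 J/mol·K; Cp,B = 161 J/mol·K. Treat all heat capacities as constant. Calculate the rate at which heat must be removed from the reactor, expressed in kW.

Extent of reaction ξ = 0.576 × 200 = 115.2 mol/min
Reaction term: ξ·ΔH°_rxn = 115.2 × -31.0 = -3571.2 kJ/min
Sensible, feed 82.9→25 °C: -1887.5 kJ/min
Outlet flows (mol/min): A 84.8, B 115.2
Sensible, products 25→101 °C: 2460.1 kJ/min
Q = ΔH = -2998.7 kJ/min = -49.978 kW
Heat removed = 49.978 kW

Q_out = 50.0 kW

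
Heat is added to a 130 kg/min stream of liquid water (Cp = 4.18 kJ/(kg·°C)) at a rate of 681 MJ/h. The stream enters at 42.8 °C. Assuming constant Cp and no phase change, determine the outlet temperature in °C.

Q = 681 MJ/h = 11350 kJ/min
ΔT = Q/(ṁ·Cp) = 11350/(130×4.18) = 20.887 K
T_out = 42.8 + 20.887 = 63.687 °C

T_out = 63.7 °C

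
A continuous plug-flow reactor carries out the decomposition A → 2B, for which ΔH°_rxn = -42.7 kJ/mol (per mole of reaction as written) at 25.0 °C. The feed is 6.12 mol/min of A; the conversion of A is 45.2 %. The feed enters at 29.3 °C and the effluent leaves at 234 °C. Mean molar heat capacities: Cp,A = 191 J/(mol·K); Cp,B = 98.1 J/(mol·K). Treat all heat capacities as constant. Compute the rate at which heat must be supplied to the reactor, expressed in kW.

Extent of reaction ξ = 0.452 × 6.12 = 2.7662 mol/min
Reaction term: ξ·ΔH°_rxn = 2.7662 × -42.7 = -118.12 kJ/min
Sensible, feed 29.3→25 °C: -5.0264 kJ/min
Outlet flows (mol/min): A 3.3538, B 5.5325
Sensible, products 25→234 °C: 247.31 kJ/min
Q = ΔH = 124.17 kJ/min = 2.0694 kW
Heat supplied = 2.0694 kW

Q_in = 2.07 kW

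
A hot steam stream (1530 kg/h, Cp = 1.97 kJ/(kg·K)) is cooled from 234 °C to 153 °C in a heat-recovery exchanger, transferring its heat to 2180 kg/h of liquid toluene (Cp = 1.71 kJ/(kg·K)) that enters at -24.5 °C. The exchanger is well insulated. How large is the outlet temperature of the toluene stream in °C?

Heat released by hot stream: Q = 1530 × 1.97 × (234 − 153) = 244140 kJ/h
Energy balance on cold side (adiabatic exchanger): Q = ṁ_c·Cp_c·(T_c,out − T_c,in)
T_c,out = -24.5 + 244140/(2180 × 1.71) = 40.992 °C

T_c,out = 41.0 °C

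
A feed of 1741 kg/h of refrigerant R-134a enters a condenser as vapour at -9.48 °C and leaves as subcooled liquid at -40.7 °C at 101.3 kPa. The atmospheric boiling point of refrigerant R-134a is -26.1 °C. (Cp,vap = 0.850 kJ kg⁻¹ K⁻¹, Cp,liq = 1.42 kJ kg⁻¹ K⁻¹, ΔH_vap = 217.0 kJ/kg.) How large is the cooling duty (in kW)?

Q_c = 122 kW

vapour -9.48→-26.1 °C: -14.127 kJ/kg
condensation at -26.1 °C: -217 kJ/kg
liquid -26.1→-40.7 °C: -20.732 kJ/kg
Δh = -14.127 + -217 + -20.732 = -251.86 kJ/kg
Q = ṁ·Δh = 1741 kg/h × -251.86 kJ/kg = -438490 kJ/h
|Q| = 121.8 kW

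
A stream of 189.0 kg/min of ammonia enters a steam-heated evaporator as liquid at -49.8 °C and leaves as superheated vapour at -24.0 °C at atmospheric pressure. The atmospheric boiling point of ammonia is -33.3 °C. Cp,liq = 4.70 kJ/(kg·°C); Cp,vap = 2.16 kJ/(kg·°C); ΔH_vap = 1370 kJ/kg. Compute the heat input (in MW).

Q = 4.62 MW

liquid -49.8→-33.3 °C: 77.55 kJ/kg
vaporisation at -33.3 °C: 1370 kJ/kg
vapour -33.3→-24.0 °C: 20.088 kJ/kg
Δh = 77.55 + 1370 + 20.088 = 1467.6 kJ/kg
Q = ṁ·Δh = 189.0 kg/min × 1467.6 kJ/kg = 277380 kJ/min
|Q| = 4623.1 kW = 4.6231 MW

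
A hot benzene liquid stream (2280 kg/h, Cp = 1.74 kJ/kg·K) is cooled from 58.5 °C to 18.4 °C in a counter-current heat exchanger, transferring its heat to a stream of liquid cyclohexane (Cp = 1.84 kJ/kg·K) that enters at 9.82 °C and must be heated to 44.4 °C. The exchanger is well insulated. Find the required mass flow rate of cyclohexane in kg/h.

ṁ_c = 2500 kg/h

Heat released by hot stream: Q = 2280 × 1.74 × (58.5 − 18.4) = 159080 kJ/h
Energy balance on cold side (adiabatic exchanger): Q = ṁ_c·Cp_c·(T_c,out − T_c,in)
ṁ_c = 159080 / [1.84 × (44.4 − 9.82)] = 2500.3 kg/h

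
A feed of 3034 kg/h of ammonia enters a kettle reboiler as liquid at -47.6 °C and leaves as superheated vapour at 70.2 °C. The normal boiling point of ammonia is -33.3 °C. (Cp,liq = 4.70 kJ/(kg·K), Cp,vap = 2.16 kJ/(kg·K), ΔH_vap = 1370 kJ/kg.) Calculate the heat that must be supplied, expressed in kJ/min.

Q = 84000 kJ/min

liquid -47.6→-33.3 °C: 67.21 kJ/kg
vaporisation at -33.3 °C: 1370 kJ/kg
vapour -33.3→70.2 °C: 223.56 kJ/kg
Δh = 67.21 + 1370 + 223.56 = 1660.8 kJ/kg
Q = ṁ·Δh = 3034 kg/h × 1660.8 kJ/kg = 5.0388e+06 kJ/h
|Q| = 1399.7 kW = 83980 kJ/min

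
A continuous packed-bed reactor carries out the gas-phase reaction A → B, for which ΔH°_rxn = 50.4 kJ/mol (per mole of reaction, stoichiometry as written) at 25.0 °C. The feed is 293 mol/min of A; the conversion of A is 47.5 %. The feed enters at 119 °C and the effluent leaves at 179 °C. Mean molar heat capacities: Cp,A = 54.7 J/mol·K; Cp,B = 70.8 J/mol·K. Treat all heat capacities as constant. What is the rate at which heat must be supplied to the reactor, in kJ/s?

Extent of reaction ξ = 0.475 × 293 = 139.17 mol/min
Reaction term: ξ·ΔH°_rxn = 139.17 × 50.4 = 7014.4 kJ/min
Sensible, feed 119→25 °C: -1506.5 kJ/min
Outlet flows (mol/min): A 153.83, B 139.17
Sensible, products 25→179 °C: 2813.2 kJ/min
Q = ΔH = 8321.1 kJ/min = 138.69 kW
Heat supplied = 138.69 kJ/s

Q_in = 139 kJ/s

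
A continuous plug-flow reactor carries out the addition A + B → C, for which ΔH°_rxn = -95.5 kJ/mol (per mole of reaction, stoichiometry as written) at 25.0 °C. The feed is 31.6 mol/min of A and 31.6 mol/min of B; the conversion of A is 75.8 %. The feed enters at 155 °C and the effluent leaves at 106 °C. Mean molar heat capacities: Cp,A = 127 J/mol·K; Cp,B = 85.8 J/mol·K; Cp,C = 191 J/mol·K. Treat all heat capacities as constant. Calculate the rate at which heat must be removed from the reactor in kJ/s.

Q_out = 44.3 kJ/s

Extent of reaction ξ = 0.758 × 31.6 = 23.953 mol/min
Reaction term: ξ·ΔH°_rxn = 23.953 × -95.5 = -2287.5 kJ/min
Sensible, feed 155→25 °C: -874.18 kJ/min
Outlet flows (mol/min): A 7.6472, B 7.6472, C 23.953
Sensible, products 25→106 °C: 502.39 kJ/min
Q = ΔH = -2659.3 kJ/min = -44.321 kW
Heat removed = 44.321 kJ/s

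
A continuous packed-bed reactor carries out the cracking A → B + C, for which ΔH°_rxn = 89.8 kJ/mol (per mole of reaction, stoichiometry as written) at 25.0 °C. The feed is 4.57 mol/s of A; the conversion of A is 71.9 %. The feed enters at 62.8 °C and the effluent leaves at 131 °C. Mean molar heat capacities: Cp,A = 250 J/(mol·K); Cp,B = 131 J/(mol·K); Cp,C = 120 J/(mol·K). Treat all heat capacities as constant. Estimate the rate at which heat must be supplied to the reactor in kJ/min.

Extent of reaction ξ = 0.719 × 4.57 = 3.2858 mol/s
Reaction term: ξ·ΔH°_rxn = 3.2858 × 89.8 = 295.07 kJ/s
Sensible, feed 62.8→25 °C: -43.187 kJ/s
Outlet flows (mol/s): A 1.2842, B 3.2858, C 3.2858
Sensible, products 25→131 °C: 121.45 kJ/s
Q = ΔH = 373.33 kJ/s = 373.33 kW
Heat supplied = 22400 kJ/min

Q_in = 22400 kJ/min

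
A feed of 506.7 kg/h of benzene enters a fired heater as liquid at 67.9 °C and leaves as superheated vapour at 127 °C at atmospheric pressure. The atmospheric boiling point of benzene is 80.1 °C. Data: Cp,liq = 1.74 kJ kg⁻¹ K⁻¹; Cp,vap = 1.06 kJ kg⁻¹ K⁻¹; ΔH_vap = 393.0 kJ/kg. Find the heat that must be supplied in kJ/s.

liquid 67.9→80.1 °C: 21.228 kJ/kg
vaporisation at 80.1 °C: 393 kJ/kg
vapour 80.1→127 °C: 49.714 kJ/kg
Δh = 21.228 + 393 + 49.714 = 463.94 kJ/kg
Q = ṁ·Δh = 506.7 kg/h × 463.94 kJ/kg = 235080 kJ/h
|Q| = 65.3 kW

Q = 65.3 kJ/s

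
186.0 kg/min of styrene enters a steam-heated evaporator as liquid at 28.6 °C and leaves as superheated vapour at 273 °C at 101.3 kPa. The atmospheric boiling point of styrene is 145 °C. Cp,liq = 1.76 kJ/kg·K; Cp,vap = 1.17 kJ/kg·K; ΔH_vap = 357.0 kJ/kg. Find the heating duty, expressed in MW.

Q = 2.21 MW

liquid 28.6→145 °C: 204.86 kJ/kg
vaporisation at 145 °C: 357 kJ/kg
vapour 145→273 °C: 149.76 kJ/kg
Δh = 204.86 + 357 + 149.76 = 711.62 kJ/kg
Q = ṁ·Δh = 186.0 kg/min × 711.62 kJ/kg = 132360 kJ/min
|Q| = 2206 kW = 2.206 MW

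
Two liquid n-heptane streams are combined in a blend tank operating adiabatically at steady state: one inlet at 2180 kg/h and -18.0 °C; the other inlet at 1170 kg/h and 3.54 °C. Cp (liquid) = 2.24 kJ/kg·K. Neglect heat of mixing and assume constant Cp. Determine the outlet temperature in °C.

No heat crosses the boundary, so H_out = H_in.
Σ ṁᵢCp,ᵢTᵢ = 2180×2.24×-18.0 + 1170×2.24×3.54 = -78620
Σ ṁᵢCp,ᵢ = 2180×2.24 + 1170×2.24 = 7504
T_out = -78620 / 7504 = -10.477 °C

T_out = -10.5 °C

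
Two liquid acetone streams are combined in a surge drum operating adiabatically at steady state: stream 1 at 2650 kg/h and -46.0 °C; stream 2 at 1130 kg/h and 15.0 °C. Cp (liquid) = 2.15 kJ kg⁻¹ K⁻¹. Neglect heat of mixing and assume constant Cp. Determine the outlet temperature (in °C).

Energy balance with Q = 0: Σ ṁᵢCp,ᵢ(T_out − Tᵢ) = 0
T_out = Σ ṁᵢCp,ᵢTᵢ / Σ ṁᵢCp,ᵢ
      = -225640 / 8127 = -27.765 °C

T_out = -27.8 °C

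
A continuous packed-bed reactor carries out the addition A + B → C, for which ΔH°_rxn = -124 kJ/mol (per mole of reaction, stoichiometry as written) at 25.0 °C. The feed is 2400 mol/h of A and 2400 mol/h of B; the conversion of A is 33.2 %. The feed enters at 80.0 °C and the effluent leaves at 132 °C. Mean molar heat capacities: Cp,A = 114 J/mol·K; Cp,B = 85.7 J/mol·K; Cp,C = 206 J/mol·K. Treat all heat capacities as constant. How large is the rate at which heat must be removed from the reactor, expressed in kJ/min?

Q_out = 1220 kJ/min

Extent of reaction ξ = 0.332 × 2400 = 796.8 mol/h
Reaction term: ξ·ΔH°_rxn = 796.8 × -124 = -98803 kJ/h
Sensible, feed 80.0→25 °C: -26360 kJ/h
Outlet flows (mol/h): A 1603.2, B 1603.2, C 796.8
Sensible, products 25→132 °C: 51820 kJ/h
Q = ΔH = -73344 kJ/h = -20.373 kW
Heat removed = 1222.4 kJ/min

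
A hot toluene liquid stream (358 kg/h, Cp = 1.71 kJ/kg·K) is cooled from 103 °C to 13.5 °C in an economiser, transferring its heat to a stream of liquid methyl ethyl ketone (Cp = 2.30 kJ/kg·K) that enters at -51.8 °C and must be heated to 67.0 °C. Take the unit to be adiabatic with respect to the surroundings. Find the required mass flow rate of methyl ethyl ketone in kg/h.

ṁ_c = 201 kg/h

Heat released by hot stream: Q = 358 × 1.71 × (103 − 13.5) = 54790 kJ/h
Energy balance on cold side (adiabatic exchanger): Q = ṁ_c·Cp_c·(T_c,out − T_c,in)
ṁ_c = 54790 / [2.30 × (67.0 − -51.8)] = 200.52 kg/h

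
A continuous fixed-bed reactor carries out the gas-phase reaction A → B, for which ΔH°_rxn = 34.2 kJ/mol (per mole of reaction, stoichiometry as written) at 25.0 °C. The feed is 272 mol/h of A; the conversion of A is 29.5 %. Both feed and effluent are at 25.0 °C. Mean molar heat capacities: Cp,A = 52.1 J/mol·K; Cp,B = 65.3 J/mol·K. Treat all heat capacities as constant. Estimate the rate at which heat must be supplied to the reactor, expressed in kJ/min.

Extent of reaction ξ = 0.295 × 272 = 80.24 mol/h
Reaction term: ξ·ΔH°_rxn = 80.24 × 34.2 = 2744.2 kJ/h
Q = ΔH = 2744.2 kJ/h = 0.76228 kW
Heat supplied = 45.737 kJ/min

Q_in = 45.7 kJ/min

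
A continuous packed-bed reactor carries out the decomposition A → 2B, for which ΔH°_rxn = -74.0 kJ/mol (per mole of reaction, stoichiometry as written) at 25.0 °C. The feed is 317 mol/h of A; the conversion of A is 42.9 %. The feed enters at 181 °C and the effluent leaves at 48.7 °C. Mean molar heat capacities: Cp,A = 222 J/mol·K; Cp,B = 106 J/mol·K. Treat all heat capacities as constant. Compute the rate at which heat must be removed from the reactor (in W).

Q_out = 5390 W

Extent of reaction ξ = 0.429 × 317 = 135.99 mol/h
Reaction term: ξ·ΔH°_rxn = 135.99 × -74.0 = -10063 kJ/h
Sensible, feed 181→25 °C: -10978 kJ/h
Outlet flows (mol/h): A 181.01, B 271.99
Sensible, products 25→48.7 °C: 1635.6 kJ/h
Q = ΔH = -19406 kJ/h = -5.3906 kW
Heat removed = 5390.6 W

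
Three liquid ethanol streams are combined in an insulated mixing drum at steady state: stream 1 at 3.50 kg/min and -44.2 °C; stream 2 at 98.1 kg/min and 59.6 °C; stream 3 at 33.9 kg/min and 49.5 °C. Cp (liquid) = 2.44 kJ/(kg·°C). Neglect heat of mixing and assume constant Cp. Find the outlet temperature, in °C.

T_out = 54.4 °C

Adiabatic, steady state ⇒ Σ ṁᵢCp,ᵢ(T_out − Tᵢ) = 0
T_out = Σ ṁᵢCp,ᵢTᵢ / Σ ṁᵢCp,ᵢ
      = 17983 / 330.62 = 54.392 °C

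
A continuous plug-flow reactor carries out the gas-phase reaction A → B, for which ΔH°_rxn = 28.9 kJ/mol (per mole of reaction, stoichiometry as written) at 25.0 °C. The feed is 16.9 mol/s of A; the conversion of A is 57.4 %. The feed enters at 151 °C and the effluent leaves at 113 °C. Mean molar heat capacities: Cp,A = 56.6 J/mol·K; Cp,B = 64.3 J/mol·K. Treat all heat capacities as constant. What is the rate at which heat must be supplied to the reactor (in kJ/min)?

Q_in = 15000 kJ/min

Extent of reaction ξ = 0.574 × 16.9 = 9.7006 mol/s
Reaction term: ξ·ΔH°_rxn = 9.7006 × 28.9 = 280.35 kJ/s
Sensible, feed 151→25 °C: -120.52 kJ/s
Outlet flows (mol/s): A 7.1994, B 9.7006
Sensible, products 25→113 °C: 90.749 kJ/s
Q = ΔH = 250.57 kJ/s = 250.57 kW
Heat supplied = 15034 kJ/min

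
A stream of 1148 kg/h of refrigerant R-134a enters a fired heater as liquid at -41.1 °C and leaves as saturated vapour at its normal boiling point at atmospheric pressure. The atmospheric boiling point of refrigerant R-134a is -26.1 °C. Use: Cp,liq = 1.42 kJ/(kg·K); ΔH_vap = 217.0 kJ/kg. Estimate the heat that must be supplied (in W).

Q = 76000 W

liquid -41.1→-26.1 °C: 21.3 kJ/kg
vaporisation at -26.1 °C: 217 kJ/kg
Δh = 21.3 + 217 = 238.3 kJ/kg
Q = ṁ·Δh = 1148 kg/h × 238.3 kJ/kg = 273570 kJ/h
|Q| = 75.991 kW = 75991 W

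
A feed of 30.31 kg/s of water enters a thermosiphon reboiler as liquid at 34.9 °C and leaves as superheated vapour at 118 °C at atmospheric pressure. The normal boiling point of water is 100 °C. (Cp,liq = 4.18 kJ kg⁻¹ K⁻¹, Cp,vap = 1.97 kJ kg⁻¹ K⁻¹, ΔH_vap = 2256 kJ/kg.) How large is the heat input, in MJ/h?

liquid 34.9→100 °C: 272.12 kJ/kg
vaporisation at 100 °C: 2256 kJ/kg
vapour 100→118 °C: 35.46 kJ/kg
Δh = 272.12 + 2256 + 35.46 = 2563.6 kJ/kg
Q = ṁ·Δh = 30.31 kg/s × 2563.6 kJ/kg = 77702 kJ/s
|Q| = 77702 kW = 279730 MJ/h

Q = 280000 MJ/h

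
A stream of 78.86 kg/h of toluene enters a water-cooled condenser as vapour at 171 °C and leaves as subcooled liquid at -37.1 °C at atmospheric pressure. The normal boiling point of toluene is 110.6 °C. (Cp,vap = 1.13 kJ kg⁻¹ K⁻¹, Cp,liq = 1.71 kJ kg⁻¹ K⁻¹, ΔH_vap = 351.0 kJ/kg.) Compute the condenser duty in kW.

vapour 171→110.6 °C: -68.252 kJ/kg
condensation at 110.6 °C: -351 kJ/kg
liquid 110.6→-37.1 °C: -252.57 kJ/kg
Δh = -68.252 + -351 + -252.57 = -671.82 kJ/kg
Q = ṁ·Δh = 78.86 kg/h × -671.82 kJ/kg = -52980 kJ/h
|Q| = 14.717 kW

Q_c = 14.7 kW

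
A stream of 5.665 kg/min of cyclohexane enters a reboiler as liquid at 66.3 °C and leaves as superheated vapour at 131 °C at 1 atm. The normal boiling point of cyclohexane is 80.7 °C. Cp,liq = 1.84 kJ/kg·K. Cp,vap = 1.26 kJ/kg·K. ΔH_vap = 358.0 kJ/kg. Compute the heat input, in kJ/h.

liquid 66.3→80.7 °C: 26.496 kJ/kg
vaporisation at 80.7 °C: 358 kJ/kg
vapour 80.7→131 °C: 63.378 kJ/kg
Δh = 26.496 + 358 + 63.378 = 447.87 kJ/kg
Q = ṁ·Δh = 5.665 kg/min × 447.87 kJ/kg = 2537.2 kJ/min
|Q| = 42.287 kW = 152230 kJ/h

Q = 152000 kJ/h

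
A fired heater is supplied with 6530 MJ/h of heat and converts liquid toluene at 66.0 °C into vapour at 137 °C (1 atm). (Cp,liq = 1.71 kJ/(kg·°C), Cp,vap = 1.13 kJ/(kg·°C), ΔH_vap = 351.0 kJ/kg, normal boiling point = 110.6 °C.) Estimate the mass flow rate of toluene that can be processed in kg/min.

Δh = 1.71×(110.6−66.0) + 351.0 + 1.13×(137−110.6) = 457.1 kJ/kg
Q = 6530 MJ/h = 1813.9 kJ/s = 108830 kJ/min
ṁ = Q/Δh = 108830 / 457.1 = 238.1 kg/min

ṁ = 238 kg/min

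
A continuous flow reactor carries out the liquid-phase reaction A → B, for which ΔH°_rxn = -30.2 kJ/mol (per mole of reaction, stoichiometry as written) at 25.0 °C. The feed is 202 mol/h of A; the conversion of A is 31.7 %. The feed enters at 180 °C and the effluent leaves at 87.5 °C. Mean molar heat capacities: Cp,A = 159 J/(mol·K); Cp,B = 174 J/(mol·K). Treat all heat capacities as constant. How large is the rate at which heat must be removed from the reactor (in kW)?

Q_out = 1.35 kW

Extent of reaction ξ = 0.317 × 202 = 64.034 mol/h
Reaction term: ξ·ΔH°_rxn = 64.034 × -30.2 = -1933.8 kJ/h
Sensible, feed 180→25 °C: -4978.3 kJ/h
Outlet flows (mol/h): A 137.97, B 64.034
Sensible, products 25→87.5 °C: 2067.4 kJ/h
Q = ΔH = -4844.7 kJ/h = -1.3458 kW
Heat removed = 1.3458 kW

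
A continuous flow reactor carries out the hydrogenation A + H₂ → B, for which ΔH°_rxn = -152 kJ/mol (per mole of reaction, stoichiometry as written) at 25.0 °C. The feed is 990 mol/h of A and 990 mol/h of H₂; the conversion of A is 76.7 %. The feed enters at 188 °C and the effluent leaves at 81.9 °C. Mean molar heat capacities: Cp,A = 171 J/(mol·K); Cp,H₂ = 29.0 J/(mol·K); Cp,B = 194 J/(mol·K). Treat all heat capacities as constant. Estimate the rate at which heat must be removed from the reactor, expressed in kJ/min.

Extent of reaction ξ = 0.767 × 990 = 759.33 mol/h
Reaction term: ξ·ΔH°_rxn = 759.33 × -152 = -115420 kJ/h
Sensible, feed 188→25 °C: -32274 kJ/h
Outlet flows (mol/h): A 230.67, H₂ 230.67, B 759.33
Sensible, products 25→81.9 °C: 11007 kJ/h
Q = ΔH = -136690 kJ/h = -37.968 kW
Heat removed = 2278.1 kJ/min

Q_out = 2280 kJ/min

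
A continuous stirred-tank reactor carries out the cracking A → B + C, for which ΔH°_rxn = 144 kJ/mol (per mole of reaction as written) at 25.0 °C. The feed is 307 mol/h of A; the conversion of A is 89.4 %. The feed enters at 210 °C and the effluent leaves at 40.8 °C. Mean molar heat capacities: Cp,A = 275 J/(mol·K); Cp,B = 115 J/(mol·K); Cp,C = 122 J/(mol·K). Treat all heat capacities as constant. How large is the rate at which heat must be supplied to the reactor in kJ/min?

Q_in = 418 kJ/min

Extent of reaction ξ = 0.894 × 307 = 274.46 mol/h
Reaction term: ξ·ΔH°_rxn = 274.46 × 144 = 39522 kJ/h
Sensible, feed 210→25 °C: -15619 kJ/h
Outlet flows (mol/h): A 32.542, B 274.46, C 274.46
Sensible, products 25→40.8 °C: 1169.1 kJ/h
Q = ΔH = 25072 kJ/h = 6.9646 kW
Heat supplied = 417.87 kJ/min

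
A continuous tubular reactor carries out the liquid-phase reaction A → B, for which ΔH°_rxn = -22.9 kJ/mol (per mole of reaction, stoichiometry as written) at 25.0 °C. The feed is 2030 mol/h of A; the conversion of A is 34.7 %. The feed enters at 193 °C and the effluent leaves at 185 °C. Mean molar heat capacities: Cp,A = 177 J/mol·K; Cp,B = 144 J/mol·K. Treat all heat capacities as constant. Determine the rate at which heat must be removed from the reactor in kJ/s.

Q_out = 6.31 kJ/s

Extent of reaction ξ = 0.347 × 2030 = 704.41 mol/h
Reaction term: ξ·ΔH°_rxn = 704.41 × -22.9 = -16131 kJ/h
Sensible, feed 193→25 °C: -60364 kJ/h
Outlet flows (mol/h): A 1325.6, B 704.41
Sensible, products 25→185 °C: 53770 kJ/h
Q = ΔH = -22725 kJ/h = -6.3124 kW
Heat removed = 6.3124 kJ/s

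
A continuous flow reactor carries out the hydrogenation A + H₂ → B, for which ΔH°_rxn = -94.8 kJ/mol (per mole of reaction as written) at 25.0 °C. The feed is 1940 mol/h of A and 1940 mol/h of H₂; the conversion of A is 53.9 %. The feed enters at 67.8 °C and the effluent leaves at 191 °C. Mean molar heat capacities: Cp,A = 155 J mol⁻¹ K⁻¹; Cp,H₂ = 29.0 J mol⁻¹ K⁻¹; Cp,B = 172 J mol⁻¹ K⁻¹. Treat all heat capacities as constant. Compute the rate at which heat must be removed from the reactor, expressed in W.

Extent of reaction ξ = 0.539 × 1940 = 1045.7 mol/h
Reaction term: ξ·ΔH°_rxn = 1045.7 × -94.8 = -99129 kJ/h
Sensible, feed 67.8→25 °C: -15278 kJ/h
Outlet flows (mol/h): A 894.34, H₂ 894.34, B 1045.7
Sensible, products 25→191 °C: 57172 kJ/h
Q = ΔH = -57234 kJ/h = -15.898 kW
Heat removed = 15898 W

Q_out = 15900 W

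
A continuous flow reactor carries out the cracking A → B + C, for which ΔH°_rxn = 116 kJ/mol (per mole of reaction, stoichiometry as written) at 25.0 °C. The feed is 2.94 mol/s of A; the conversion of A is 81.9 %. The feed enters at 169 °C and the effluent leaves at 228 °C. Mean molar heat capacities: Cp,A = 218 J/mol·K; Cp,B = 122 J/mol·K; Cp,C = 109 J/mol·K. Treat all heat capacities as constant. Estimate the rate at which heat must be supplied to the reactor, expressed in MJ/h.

Extent of reaction ξ = 0.819 × 2.94 = 2.4079 mol/s
Reaction term: ξ·ΔH°_rxn = 2.4079 × 116 = 279.31 kJ/s
Sensible, feed 169→25 °C: -92.292 kJ/s
Outlet flows (mol/s): A 0.53214, B 2.4079, C 2.4079
Sensible, products 25→228 °C: 136.46 kJ/s
Q = ΔH = 323.48 kJ/s = 323.48 kW
Heat supplied = 1164.5 MJ/h

Q_in = 1160 MJ/h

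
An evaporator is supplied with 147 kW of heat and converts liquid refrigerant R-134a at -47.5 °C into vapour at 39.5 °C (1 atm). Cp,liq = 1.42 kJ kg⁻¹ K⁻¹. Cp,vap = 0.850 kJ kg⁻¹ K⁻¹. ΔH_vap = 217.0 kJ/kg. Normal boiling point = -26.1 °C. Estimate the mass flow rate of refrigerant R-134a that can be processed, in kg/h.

Δh = 1.42×(-26.1−-47.5) + 217.0 + 0.850×(39.5−-26.1) = 303.15 kJ/kg
Q = 147 kW = 147 kJ/s = 529200 kJ/h
ṁ = Q/Δh = 529200 / 303.15 = 1745.7 kg/h

ṁ = 1750 kg/h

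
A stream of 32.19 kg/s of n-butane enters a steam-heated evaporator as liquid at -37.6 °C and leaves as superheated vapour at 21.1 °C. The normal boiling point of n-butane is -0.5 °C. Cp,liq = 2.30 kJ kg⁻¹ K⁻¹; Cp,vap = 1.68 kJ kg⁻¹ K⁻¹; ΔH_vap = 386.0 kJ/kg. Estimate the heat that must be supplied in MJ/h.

liquid -37.6→-0.5 °C: 85.33 kJ/kg
vaporisation at -0.5 °C: 386 kJ/kg
vapour -0.5→21.1 °C: 36.288 kJ/kg
Δh = 85.33 + 386 + 36.288 = 507.62 kJ/kg
Q = ṁ·Δh = 32.19 kg/s × 507.62 kJ/kg = 16340 kJ/s
|Q| = 16340 kW = 58825 MJ/h

Q = 58800 MJ/h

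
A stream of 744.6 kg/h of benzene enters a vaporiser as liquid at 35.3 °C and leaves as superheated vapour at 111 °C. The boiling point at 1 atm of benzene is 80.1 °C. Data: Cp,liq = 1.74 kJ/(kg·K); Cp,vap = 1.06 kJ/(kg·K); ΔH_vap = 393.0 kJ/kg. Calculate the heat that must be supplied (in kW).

Q = 104 kW

liquid 35.3→80.1 °C: 77.952 kJ/kg
vaporisation at 80.1 °C: 393 kJ/kg
vapour 80.1→111 °C: 32.754 kJ/kg
Δh = 77.952 + 393 + 32.754 = 503.71 kJ/kg
Q = ṁ·Δh = 744.6 kg/h × 503.71 kJ/kg = 375060 kJ/h
|Q| = 104.18 kW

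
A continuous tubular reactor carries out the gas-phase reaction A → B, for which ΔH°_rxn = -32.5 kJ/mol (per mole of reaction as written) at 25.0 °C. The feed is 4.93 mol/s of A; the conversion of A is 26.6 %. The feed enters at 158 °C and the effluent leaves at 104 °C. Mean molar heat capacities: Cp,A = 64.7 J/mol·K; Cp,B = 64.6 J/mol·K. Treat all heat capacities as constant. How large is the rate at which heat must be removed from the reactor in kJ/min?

Extent of reaction ξ = 0.266 × 4.93 = 1.3114 mol/s
Reaction term: ξ·ΔH°_rxn = 1.3114 × -32.5 = -42.62 kJ/s
Sensible, feed 158→25 °C: -42.423 kJ/s
Outlet flows (mol/s): A 3.6186, B 1.3114
Sensible, products 25→104 °C: 25.188 kJ/s
Q = ΔH = -59.855 kJ/s = -59.855 kW
Heat removed = 3591.3 kJ/min

Q_out = 3590 kJ/min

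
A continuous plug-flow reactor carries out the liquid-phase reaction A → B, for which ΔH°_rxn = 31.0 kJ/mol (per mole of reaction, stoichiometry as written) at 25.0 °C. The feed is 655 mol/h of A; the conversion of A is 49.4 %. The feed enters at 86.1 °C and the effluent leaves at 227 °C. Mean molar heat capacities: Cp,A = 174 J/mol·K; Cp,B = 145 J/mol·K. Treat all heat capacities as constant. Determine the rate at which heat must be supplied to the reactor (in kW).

Extent of reaction ξ = 0.494 × 655 = 323.57 mol/h
Reaction term: ξ·ΔH°_rxn = 323.57 × 31.0 = 10031 kJ/h
Sensible, feed 86.1→25 °C: -6963.6 kJ/h
Outlet flows (mol/h): A 331.43, B 323.57
Sensible, products 25→227 °C: 21126 kJ/h
Q = ΔH = 24194 kJ/h = 6.7204 kW
Heat supplied = 6.7204 kW

Q_in = 6.72 kW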